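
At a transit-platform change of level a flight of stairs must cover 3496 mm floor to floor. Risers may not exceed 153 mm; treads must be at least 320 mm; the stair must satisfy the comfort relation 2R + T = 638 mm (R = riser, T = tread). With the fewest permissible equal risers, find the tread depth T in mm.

3496 / 153 = 22.85, so 23 risers are needed.
R = 3496 ÷ 23 = 152 mm.
Tread T = 638 − 2 × 152 = 334 mm (≥ 320 mm).

334 mm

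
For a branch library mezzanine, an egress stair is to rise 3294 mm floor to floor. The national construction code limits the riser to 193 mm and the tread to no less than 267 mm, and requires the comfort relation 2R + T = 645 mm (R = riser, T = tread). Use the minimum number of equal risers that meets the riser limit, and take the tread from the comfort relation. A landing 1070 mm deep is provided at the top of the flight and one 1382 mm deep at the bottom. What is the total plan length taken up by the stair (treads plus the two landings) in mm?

3294 / 193 = 17.07, so 18 risers are needed.
R = 3294 ÷ 18 = 183 mm.
Tread T = 645 − 2 × 183 = 279 mm (≥ 267 mm).
Treads = 18 − 1 = 17; going = 17 × 279 = 4743 mm.
Enclosure = 4743 + 1070 + 1382 = 7195 mm.

7195 mm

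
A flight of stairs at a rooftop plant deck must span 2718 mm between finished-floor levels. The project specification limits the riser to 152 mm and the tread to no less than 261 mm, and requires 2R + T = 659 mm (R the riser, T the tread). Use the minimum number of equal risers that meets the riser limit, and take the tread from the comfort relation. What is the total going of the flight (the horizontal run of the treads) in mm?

6069 mm

2718 / 152 = 17.882 → round up to 18 risers.
Riser R = 2718 / 18 = 151 mm, within the 152 mm limit.
T = 659 − 2·151 = 357 mm, which satisfies the 261 mm minimum.
Treads = 18 − 1 = 17; going = 17 × 357 = 6069 mm.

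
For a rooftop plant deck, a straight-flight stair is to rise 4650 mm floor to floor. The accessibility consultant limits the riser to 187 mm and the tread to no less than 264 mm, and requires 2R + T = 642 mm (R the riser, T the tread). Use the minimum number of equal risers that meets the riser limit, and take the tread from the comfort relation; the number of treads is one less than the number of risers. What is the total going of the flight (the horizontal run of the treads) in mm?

6480 mm

At most 187 each: 4650/187 = 24.87, giving 25 risers.
Each riser is 4650/25 = 186 mm (≤ 187 mm).
T = 642 − 2·186 = 270 mm, which satisfies the 264 mm minimum.
25 risers give 24 treads; going = 24 × 270 = 6480 mm.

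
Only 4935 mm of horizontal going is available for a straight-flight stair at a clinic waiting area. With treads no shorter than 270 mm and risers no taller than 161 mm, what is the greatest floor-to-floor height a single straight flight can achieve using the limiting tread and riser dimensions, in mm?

3059 mm

Treads that fit: ⌊4935 / 270⌋ = 18.
Risers = treads + 1 = 19.
Maximum height = 19 × 161 = 3059 mm.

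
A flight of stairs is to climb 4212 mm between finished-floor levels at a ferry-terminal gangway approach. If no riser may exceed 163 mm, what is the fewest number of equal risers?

At most 163 each: 4212/163 = 25.84, giving 26 risers.

26 risers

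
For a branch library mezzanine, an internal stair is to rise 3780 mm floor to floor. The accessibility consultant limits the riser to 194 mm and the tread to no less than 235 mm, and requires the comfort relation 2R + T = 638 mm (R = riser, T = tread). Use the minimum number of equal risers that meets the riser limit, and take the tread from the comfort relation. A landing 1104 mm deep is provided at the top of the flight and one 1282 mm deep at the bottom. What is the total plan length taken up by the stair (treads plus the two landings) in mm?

⌈3780/194⌉ = 20 risers.
Each riser is 3780/20 = 189 mm (≤ 194 mm).
Tread T = 638 − 2 × 189 = 260 mm (≥ 235 mm).
20 risers give 19 treads; going = 19 × 260 = 4940 mm.
Add landings: 4940 + 1104 + 1282 = 7326 mm.

7326 mm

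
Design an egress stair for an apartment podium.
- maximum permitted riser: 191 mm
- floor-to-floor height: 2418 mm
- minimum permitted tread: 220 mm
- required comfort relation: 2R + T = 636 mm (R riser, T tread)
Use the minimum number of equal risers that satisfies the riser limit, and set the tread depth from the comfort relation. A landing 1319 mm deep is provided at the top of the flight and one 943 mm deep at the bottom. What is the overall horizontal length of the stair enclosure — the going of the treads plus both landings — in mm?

2418 / 191 = 12.66, so 13 risers are needed.
Each riser is 2418/13 = 186 mm (≤ 191 mm).
From 2R + T = 636: T = 636 − 372 = 264 mm.
Treads = 13 − 1 = 12; going = 12 × 264 = 3168 mm.
Add landings: 3168 + 1319 + 943 = 5430 mm.

5430 mm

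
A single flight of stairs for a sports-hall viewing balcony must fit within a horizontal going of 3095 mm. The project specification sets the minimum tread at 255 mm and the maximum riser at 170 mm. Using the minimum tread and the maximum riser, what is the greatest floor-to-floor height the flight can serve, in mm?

Treads that fit: ⌊3095 / 255⌋ = 12.
Risers = treads + 1 = 13.
Maximum height = 13 × 170 = 2210 mm.

2210 mm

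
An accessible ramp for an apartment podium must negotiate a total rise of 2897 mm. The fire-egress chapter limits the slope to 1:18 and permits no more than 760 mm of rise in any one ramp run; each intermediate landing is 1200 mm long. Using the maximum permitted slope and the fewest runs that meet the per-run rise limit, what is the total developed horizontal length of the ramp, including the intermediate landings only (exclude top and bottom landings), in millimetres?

55746 mm

2897 / 760 = 3.812 → round up to 4 ramp runs. That means 3 intermediate landings.
Ramp run (horizontal) at 1:18: 2897 × 18 = 52146 mm.
3 intermediate landings contribute 3 × 1200 = 3600 mm.
Developed length = 52146 + 3600 = 55746 mm.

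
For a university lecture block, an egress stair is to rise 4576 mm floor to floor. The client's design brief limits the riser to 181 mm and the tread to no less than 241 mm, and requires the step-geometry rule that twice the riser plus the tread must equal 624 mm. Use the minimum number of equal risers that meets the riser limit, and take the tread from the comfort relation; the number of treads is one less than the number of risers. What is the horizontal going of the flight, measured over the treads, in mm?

6800 mm

At most 181 each: 4576/181 = 25.28, giving 26 risers.
Riser R = 4576 / 26 = 176 mm, within the 181 mm limit.
From 2R + T = 624: T = 624 − 352 = 272 mm.
Treads = 26 − 1 = 25; going = 25 × 272 = 6800 mm.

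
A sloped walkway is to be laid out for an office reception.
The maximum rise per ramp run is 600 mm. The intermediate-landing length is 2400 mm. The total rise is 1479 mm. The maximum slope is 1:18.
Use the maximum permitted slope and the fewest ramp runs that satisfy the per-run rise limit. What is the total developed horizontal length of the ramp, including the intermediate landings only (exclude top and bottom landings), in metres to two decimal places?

1479 / 600 = 2.46, so 3 ramp runs are needed. That means 2 intermediate landings.
Horizontal run for 1479 mm of rise at 1:18 is 1479 × 18 = 26622 mm.
2 intermediate landings contribute 2 × 2400 = 4800 mm.
Total developed length = 26622 + 4800 = 31422 mm.
= 31.42 m.

31.42 m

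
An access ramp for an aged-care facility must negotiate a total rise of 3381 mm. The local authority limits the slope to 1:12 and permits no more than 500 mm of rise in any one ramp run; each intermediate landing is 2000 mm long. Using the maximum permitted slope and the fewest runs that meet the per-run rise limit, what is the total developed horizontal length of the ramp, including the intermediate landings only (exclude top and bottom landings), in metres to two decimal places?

3381 / 500 = 6.76, so 7 ramp runs are needed. That means 6 intermediate landings.
Horizontal run for 3381 mm of rise at 1:12 is 3381 × 12 = 40572 mm.
6 intermediate landings contribute 6 × 2000 = 12000 mm.
Developed length = 40572 + 12000 = 52572 mm.
= 52.57 m.

52.57 m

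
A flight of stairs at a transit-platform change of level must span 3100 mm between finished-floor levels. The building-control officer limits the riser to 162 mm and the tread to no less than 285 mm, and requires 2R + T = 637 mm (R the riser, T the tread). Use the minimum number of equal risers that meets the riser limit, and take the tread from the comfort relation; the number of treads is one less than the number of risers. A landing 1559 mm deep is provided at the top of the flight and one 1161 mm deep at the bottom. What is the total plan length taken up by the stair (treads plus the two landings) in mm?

3100 / 162 = 19.136 → round up to 20 risers.
Each riser is 3100/20 = 155 mm (≤ 162 mm).
Tread T = 637 − 2 × 155 = 327 mm (≥ 285 mm).
20 risers give 19 treads; going = 19 × 327 = 6213 mm.
Add landings: 6213 + 1559 + 1161 = 8933 mm.

8933 mm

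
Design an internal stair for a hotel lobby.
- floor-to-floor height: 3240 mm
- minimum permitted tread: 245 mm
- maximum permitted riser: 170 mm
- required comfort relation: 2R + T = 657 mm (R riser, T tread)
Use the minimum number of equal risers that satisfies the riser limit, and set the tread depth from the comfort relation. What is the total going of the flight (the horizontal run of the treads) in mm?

At most 170 each: 3240/170 = 19.06, giving 20 risers.
R = 3240 ÷ 20 = 162 mm.
Tread T = 657 − 2 × 162 = 333 mm (≥ 245 mm).
Treads = 20 − 1 = 19; going = 19 × 333 = 6327 mm.

6327 mm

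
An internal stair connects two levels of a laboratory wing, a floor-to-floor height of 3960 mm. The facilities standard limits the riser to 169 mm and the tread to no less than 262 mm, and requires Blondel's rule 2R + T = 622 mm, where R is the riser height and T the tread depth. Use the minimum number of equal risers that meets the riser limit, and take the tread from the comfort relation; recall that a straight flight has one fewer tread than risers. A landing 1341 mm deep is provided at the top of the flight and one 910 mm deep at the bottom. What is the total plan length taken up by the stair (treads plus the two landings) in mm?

3960 / 169 = 23.432 → round up to 24 risers.
Riser R = 3960 / 24 = 165 mm, within the 169 mm limit.
From 2R + T = 622: T = 622 − 330 = 292 mm.
Treads = 24 − 1 = 23; going = 23 × 292 = 6716 mm.
Enclosure = 6716 + 1341 + 910 = 8967 mm.

8967 mm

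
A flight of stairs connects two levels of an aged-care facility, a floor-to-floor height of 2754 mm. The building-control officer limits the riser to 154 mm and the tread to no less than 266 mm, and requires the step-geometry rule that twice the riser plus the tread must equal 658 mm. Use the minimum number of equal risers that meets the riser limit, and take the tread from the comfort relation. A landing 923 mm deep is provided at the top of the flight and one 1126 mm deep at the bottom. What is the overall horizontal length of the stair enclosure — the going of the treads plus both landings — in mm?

8033 mm

⌈2754/154⌉ = 18 risers.
Each riser is 2754/18 = 153 mm (≤ 154 mm).
From 2R + T = 658: T = 658 − 306 = 352 mm.
Going = (18 − 1) × 352 = 5984 mm.
Add landings: 5984 + 923 + 1126 = 8033 mm.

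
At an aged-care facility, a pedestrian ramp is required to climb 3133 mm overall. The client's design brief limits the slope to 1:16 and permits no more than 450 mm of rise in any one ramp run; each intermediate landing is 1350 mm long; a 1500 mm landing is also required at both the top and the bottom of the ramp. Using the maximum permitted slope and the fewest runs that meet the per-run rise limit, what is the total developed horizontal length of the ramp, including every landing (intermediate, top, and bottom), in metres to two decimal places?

3133 / 450 = 6.962 → round up to 7 ramp runs. That means 6 intermediate landings.
Ramp run (horizontal) at 1:16: 3133 × 16 = 50128 mm.
6 intermediate landings contribute 6 × 1350 = 8100 mm.
Top and bottom landings: 2 × 1500 = 3000 mm.
Total = 50128 + 8100 + 3000 = 61228 mm.
= 61.23 m.

61.23 m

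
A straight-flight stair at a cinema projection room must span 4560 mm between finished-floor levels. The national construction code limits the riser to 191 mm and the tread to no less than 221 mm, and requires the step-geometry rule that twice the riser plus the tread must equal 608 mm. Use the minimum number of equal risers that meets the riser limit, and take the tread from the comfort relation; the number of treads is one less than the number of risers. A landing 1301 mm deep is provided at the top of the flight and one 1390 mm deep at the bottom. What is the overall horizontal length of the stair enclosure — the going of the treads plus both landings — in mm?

4560 / 191 = 23.874 → round up to 24 risers.
Each riser is 4560/24 = 190 mm (≤ 191 mm).
Tread T = 608 − 2 × 190 = 228 mm (≥ 221 mm).
Treads = 24 − 1 = 23; going = 23 × 228 = 5244 mm.
Add landings: 5244 + 1301 + 1390 = 7935 mm.

7935 mm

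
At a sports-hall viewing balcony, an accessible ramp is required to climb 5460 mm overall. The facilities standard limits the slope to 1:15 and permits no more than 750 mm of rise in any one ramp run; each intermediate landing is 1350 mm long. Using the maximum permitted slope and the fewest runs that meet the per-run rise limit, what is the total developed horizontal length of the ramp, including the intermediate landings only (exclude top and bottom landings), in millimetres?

At most 750 each: 5460/750 = 7.28, giving 8 ramp runs. That means 7 intermediate landings.
Ramp run (horizontal) at 1:15: 5460 × 15 = 81900 mm.
7 intermediate landings contribute 7 × 1350 = 9450 mm.
Developed length = 81900 + 9450 = 91350 mm.

91350 mm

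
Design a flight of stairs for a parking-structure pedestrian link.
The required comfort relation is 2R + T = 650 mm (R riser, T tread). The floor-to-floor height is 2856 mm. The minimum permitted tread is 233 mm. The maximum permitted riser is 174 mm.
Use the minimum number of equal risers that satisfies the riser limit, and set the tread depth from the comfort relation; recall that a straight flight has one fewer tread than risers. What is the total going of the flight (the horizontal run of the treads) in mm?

5024 mm

2856 / 174 = 16.41, so 17 risers are needed.
R = 2856 ÷ 17 = 168 mm.
T = 650 − 2·168 = 314 mm, which satisfies the 233 mm minimum.
17 risers give 16 treads; going = 16 × 314 = 5024 mm.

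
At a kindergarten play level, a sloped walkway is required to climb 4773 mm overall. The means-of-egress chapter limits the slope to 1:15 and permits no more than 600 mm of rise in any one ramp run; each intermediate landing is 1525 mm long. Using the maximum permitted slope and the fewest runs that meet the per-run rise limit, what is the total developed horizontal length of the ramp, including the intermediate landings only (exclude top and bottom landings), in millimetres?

82270 mm

⌈4773/600⌉ = 8 ramp runs. That means 7 intermediate landings.
Horizontal run for 4773 mm of rise at 1:15 is 4773 × 15 = 71595 mm.
Intermediate landings: 7 × 1525 = 10675 mm.
Developed length = 71595 + 10675 = 82270 mm.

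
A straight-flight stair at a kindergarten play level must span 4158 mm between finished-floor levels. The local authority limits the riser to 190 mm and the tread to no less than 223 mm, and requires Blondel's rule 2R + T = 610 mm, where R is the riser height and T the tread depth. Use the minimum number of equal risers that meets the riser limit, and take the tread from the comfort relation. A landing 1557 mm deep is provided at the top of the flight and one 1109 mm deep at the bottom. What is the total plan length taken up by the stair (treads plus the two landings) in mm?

7538 mm

At most 190 each: 4158/190 = 21.88, giving 22 risers.
Riser R = 4158 / 22 = 189 mm, within the 190 mm limit.
From 2R + T = 610: T = 610 − 378 = 232 mm.
Going = (22 − 1) × 232 = 4872 mm.
Enclosure = 4872 + 1557 + 1109 = 7538 mm.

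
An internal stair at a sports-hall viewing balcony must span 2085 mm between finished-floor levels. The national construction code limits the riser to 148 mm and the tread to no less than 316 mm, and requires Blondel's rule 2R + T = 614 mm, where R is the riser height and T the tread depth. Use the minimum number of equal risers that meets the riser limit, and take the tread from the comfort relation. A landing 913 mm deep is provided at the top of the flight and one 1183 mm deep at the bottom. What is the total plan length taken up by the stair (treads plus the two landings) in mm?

2085 / 148 = 14.09, so 15 risers are needed.
Riser R = 2085 / 15 = 139 mm, within the 148 mm limit.
From 2R + T = 614: T = 614 − 278 = 336 mm.
Treads = 15 − 1 = 14; going = 14 × 336 = 4704 mm.
Add landings: 4704 + 913 + 1183 = 6800 mm.

6800 mm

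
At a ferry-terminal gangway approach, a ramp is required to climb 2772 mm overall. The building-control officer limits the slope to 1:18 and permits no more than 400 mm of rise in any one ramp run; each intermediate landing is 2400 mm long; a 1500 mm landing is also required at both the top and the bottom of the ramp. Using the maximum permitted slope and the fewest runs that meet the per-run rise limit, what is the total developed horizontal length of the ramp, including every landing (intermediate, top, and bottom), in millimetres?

2772 / 400 = 6.930 → round up to 7 ramp runs. That means 6 intermediate landings.
Ramp run (horizontal) at 1:18: 2772 × 18 = 49896 mm.
6 intermediate landings contribute 6 × 2400 = 14400 mm.
Top and bottom landings: 2 × 1500 = 3000 mm.
Total = 49896 + 14400 + 3000 = 67296 mm.

67296 mm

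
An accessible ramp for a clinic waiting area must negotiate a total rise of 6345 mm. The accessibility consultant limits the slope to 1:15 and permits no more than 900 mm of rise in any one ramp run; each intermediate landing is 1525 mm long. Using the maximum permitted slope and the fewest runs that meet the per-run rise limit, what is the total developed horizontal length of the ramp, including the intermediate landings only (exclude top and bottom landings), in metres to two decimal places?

6345 / 900 = 7.05, so 8 ramp runs are needed. That means 7 intermediate landings.
Horizontal run for 6345 mm of rise at 1:15 is 6345 × 15 = 95175 mm.
Intermediate landings: 7 × 1525 = 10675 mm.
Developed length = 95175 + 10675 = 105850 mm.
= 105.85 m.

105.85 m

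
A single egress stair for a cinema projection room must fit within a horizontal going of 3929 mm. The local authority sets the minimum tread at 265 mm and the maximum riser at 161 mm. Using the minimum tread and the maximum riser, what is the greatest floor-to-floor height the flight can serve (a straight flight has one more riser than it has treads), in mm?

Treads that fit: ⌊3929 / 265⌋ = 14.
Risers = treads + 1 = 15.
Maximum height = 15 × 161 = 2415 mm.

2415 mm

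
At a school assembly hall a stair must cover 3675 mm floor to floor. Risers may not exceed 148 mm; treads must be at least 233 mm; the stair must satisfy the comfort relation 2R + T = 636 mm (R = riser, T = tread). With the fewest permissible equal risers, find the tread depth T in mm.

342 mm

⌈3675/148⌉ = 25 risers.
Each riser is 3675/25 = 147 mm (≤ 148 mm).
T = 636 − 2·147 = 342 mm, which satisfies the 233 mm minimum.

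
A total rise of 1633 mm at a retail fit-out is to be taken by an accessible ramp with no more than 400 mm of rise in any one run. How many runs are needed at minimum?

At most 400 each: 1633/400 = 4.08, giving 5 ramp runs.

5 runs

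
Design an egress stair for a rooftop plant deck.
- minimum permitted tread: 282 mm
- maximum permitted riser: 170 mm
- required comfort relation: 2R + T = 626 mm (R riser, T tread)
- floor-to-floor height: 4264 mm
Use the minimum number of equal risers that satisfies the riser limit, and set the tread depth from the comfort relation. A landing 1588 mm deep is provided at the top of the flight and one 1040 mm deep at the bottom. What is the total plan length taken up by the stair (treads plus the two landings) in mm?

10078 mm

4264 / 170 = 25.082 → round up to 26 risers.
R = 4264 ÷ 26 = 164 mm.
T = 626 − 2·164 = 298 mm, which satisfies the 282 mm minimum.
26 risers give 25 treads; going = 25 × 298 = 7450 mm.
Add landings: 7450 + 1588 + 1040 = 10078 mm.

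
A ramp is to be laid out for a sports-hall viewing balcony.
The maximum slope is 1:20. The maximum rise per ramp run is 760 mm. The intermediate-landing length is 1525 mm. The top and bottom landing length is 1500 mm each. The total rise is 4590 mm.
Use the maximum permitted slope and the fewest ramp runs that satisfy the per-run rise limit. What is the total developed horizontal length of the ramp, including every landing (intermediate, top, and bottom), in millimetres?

⌈4590/760⌉ = 7 ramp runs. That means 6 intermediate landings.
Ramp run (horizontal) at 1:20: 4590 × 20 = 91800 mm.
Intermediate landings: 6 × 1525 = 9150 mm.
Top and bottom landings: 2 × 1500 = 3000 mm.
Total = 91800 + 9150 + 3000 = 103950 mm.

103950 mm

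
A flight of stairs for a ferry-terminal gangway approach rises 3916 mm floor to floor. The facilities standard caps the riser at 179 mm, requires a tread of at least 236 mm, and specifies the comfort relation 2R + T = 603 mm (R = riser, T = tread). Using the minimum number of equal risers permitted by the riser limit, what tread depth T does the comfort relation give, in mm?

247 mm

⌈3916/179⌉ = 22 risers.
Each riser is 3916/22 = 178 mm (≤ 179 mm).
From 2R + T = 603: T = 603 − 356 = 247 mm.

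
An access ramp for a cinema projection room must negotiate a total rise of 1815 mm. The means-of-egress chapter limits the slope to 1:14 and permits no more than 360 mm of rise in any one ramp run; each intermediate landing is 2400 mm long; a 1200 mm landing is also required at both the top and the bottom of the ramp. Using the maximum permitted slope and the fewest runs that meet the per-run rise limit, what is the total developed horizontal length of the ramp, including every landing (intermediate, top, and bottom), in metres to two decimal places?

39.81 m

⌈1815/360⌉ = 6 ramp runs. That means 5 intermediate landings.
Ramp run (horizontal) at 1:14: 1815 × 14 = 25410 mm.
Intermediate landings: 5 × 2400 = 12000 mm.
Top and bottom landings: 2 × 1200 = 2400 mm.
Total = 25410 + 12000 + 2400 = 39810 mm.
= 39.81 m.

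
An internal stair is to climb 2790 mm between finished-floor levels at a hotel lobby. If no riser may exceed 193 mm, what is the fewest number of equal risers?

2790 / 193 = 14.46, so 15 risers are needed.

15 risers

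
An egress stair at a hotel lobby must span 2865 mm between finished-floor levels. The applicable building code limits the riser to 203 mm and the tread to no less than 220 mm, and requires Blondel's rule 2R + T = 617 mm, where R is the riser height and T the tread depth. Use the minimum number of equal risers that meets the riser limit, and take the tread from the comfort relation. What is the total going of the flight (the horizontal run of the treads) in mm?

2865 / 203 = 14.11, so 15 risers are needed.
R = 2865 ÷ 15 = 191 mm.
T = 617 − 2·191 = 235 mm, which satisfies the 220 mm minimum.
Going = (15 − 1) × 235 = 3290 mm.

3290 mm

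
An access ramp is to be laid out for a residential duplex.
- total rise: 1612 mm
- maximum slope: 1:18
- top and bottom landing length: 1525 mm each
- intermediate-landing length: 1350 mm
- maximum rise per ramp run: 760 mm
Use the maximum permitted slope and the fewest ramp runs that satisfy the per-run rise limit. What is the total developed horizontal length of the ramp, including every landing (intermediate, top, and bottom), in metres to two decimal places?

At most 760 each: 1612/760 = 2.12, giving 3 ramp runs. That means 2 intermediate landings.
Horizontal run for 1612 mm of rise at 1:18 is 1612 × 18 = 29016 mm.
Intermediate landings: 2 × 1350 = 2700 mm.
Top and bottom landings: 2 × 1525 = 3050 mm.
Total = 29016 + 2700 + 3050 = 34766 mm.
= 34.77 m.

34.77 m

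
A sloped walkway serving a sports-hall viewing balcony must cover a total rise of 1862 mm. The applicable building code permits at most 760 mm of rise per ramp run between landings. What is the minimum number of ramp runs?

⌈1862/760⌉ = 3 ramp runs.

3 runs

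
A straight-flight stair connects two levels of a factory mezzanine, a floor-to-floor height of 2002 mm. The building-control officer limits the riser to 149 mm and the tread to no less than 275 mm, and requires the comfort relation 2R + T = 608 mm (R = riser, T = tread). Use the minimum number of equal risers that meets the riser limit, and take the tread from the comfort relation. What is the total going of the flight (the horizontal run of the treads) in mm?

4186 mm

⌈2002/149⌉ = 14 risers.
R = 2002 ÷ 14 = 143 mm.
T = 608 − 2·143 = 322 mm, which satisfies the 275 mm minimum.
Treads = 14 − 1 = 13; going = 13 × 322 = 4186 mm.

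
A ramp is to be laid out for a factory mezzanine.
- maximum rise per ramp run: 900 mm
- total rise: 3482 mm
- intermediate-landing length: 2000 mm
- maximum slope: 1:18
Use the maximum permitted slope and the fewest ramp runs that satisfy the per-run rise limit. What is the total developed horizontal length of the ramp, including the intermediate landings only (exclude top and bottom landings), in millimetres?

68676 mm

⌈3482/900⌉ = 4 ramp runs. That means 3 intermediate landings.
Ramp run (horizontal) at 1:18: 3482 × 18 = 62676 mm.
3 intermediate landings contribute 3 × 2000 = 6000 mm.
Total developed length = 62676 + 6000 = 68676 mm.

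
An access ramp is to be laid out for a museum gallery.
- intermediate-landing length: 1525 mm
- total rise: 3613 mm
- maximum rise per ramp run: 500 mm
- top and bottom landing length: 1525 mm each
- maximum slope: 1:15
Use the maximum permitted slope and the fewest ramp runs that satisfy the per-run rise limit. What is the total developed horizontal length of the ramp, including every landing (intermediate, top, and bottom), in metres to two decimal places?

67.92 m

3613 / 500 = 7.226 → round up to 8 ramp runs. That means 7 intermediate landings.
Ramp run (horizontal) at 1:15: 3613 × 15 = 54195 mm.
7 intermediate landings contribute 7 × 1525 = 10675 mm.
Top and bottom landings: 2 × 1525 = 3050 mm.
Total = 54195 + 10675 + 3050 = 67920 mm.
= 67.92 m.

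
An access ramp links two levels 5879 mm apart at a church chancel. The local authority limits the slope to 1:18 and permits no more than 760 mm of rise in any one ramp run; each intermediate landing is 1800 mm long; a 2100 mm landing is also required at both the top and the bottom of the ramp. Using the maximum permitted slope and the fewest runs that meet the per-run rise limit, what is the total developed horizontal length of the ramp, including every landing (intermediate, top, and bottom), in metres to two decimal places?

122.62 m

5879 / 760 = 7.736 → round up to 8 ramp runs. That means 7 intermediate landings.
Ramp run (horizontal) at 1:18: 5879 × 18 = 105822 mm.
7 intermediate landings contribute 7 × 1800 = 12600 mm.
Top and bottom landings: 2 × 2100 = 4200 mm.
Total = 105822 + 12600 + 4200 = 122622 mm.
= 122.62 m.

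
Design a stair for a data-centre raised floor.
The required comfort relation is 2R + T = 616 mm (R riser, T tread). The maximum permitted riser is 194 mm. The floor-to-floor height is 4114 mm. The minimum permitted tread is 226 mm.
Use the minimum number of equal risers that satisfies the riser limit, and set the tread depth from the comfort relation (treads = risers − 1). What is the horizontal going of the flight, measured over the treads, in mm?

5082 mm

⌈4114/194⌉ = 22 risers.
R = 4114 ÷ 22 = 187 mm.
T = 616 − 2·187 = 242 mm, which satisfies the 226 mm minimum.
Treads = 22 − 1 = 21; going = 21 × 242 = 5082 mm.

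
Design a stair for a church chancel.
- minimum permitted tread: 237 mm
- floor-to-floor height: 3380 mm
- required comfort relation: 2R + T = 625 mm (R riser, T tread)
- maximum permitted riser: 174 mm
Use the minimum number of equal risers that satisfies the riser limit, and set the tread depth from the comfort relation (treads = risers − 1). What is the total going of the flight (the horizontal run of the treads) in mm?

⌈3380/174⌉ = 20 risers.
Each riser is 3380/20 = 169 mm (≤ 174 mm).
From 2R + T = 625: T = 625 − 338 = 287 mm.
Treads = 20 − 1 = 19; going = 19 × 287 = 5453 mm.

5453 mm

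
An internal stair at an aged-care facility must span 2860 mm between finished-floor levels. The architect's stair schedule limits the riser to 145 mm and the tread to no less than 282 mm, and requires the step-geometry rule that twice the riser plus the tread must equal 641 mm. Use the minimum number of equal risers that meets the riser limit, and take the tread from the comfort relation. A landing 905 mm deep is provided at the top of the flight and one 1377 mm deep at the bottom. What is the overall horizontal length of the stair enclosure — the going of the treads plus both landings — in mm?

At most 145 each: 2860/145 = 19.72, giving 20 risers.
Riser R = 2860 / 20 = 143 mm, within the 145 mm limit.
Tread T = 641 − 2 × 143 = 355 mm (≥ 282 mm).
Treads = 20 − 1 = 19; going = 19 × 355 = 6745 mm.
Add landings: 6745 + 905 + 1377 = 9027 mm.

9027 mm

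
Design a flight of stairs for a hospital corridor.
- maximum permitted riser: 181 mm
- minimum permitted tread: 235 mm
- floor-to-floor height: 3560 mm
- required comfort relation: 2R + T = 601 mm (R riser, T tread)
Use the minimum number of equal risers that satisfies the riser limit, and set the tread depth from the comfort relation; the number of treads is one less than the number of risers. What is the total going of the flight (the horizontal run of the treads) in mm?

4655 mm

3560 / 181 = 19.67, so 20 risers are needed.
Riser R = 3560 / 20 = 178 mm, within the 181 mm limit.
Tread T = 601 − 2 × 178 = 245 mm (≥ 235 mm).
20 risers give 19 treads; going = 19 × 245 = 4655 mm.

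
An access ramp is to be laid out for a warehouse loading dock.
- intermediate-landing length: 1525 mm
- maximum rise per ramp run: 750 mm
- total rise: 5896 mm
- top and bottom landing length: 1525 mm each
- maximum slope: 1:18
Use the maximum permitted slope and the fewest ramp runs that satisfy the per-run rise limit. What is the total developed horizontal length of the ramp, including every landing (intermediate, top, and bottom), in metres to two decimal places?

At most 750 each: 5896/750 = 7.86, giving 8 ramp runs. That means 7 intermediate landings.
Ramp run (horizontal) at 1:18: 5896 × 18 = 106128 mm.
7 intermediate landings contribute 7 × 1525 = 10675 mm.
Top and bottom landings: 2 × 1525 = 3050 mm.
Total = 106128 + 10675 + 3050 = 119853 mm.
= 119.85 m.

119.85 m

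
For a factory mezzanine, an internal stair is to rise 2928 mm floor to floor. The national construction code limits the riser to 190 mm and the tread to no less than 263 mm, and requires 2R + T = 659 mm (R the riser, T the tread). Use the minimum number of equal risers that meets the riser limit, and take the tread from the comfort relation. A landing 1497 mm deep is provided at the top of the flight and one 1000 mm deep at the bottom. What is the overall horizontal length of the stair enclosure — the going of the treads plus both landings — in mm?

6892 mm

⌈2928/190⌉ = 16 risers.
Riser R = 2928 / 16 = 183 mm, within the 190 mm limit.
From 2R + T = 659: T = 659 − 366 = 293 mm.
Treads = 16 − 1 = 15; going = 15 × 293 = 4395 mm.
Enclosure = 4395 + 1497 + 1000 = 6892 mm.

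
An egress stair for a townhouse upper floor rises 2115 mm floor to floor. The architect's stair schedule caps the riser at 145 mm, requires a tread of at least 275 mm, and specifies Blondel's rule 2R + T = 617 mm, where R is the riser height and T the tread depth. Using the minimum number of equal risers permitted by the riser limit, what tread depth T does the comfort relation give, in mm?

2115 / 145 = 14.59, so 15 risers are needed.
R = 2115 ÷ 15 = 141 mm.
T = 617 − 2·141 = 335 mm, which satisfies the 275 mm minimum.

335 mm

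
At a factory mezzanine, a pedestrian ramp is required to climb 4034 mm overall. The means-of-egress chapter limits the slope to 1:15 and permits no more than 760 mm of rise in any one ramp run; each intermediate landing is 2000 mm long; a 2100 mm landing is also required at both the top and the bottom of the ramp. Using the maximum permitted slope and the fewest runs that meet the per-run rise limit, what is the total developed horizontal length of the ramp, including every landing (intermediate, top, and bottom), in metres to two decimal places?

74.71 m

At most 760 each: 4034/760 = 5.31, giving 6 ramp runs. That means 5 intermediate landings.
Ramp run (horizontal) at 1:15: 4034 × 15 = 60510 mm.
Intermediate landings: 5 × 2000 = 10000 mm.
Top and bottom landings: 2 × 2100 = 4200 mm.
Total = 60510 + 10000 + 4200 = 74710 mm.
= 74.71 m.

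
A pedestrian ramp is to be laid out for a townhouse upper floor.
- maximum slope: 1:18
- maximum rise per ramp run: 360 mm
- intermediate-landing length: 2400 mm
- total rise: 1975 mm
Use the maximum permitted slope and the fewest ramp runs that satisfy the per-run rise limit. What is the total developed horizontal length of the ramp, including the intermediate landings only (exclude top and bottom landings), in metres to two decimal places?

1975 / 360 = 5.49, so 6 ramp runs are needed. That means 5 intermediate landings.
Horizontal run for 1975 mm of rise at 1:18 is 1975 × 18 = 35550 mm.
Intermediate landings: 5 × 2400 = 12000 mm.
Total developed length = 35550 + 12000 = 47550 mm.
= 47.55 m.

47.55 m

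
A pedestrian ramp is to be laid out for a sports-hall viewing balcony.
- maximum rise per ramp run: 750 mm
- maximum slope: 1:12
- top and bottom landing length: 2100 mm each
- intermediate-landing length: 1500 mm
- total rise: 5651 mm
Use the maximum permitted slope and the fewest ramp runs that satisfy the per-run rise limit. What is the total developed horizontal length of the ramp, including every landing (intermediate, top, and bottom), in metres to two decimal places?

5651 / 750 = 7.53, so 8 ramp runs are needed. That means 7 intermediate landings.
Horizontal run for 5651 mm of rise at 1:12 is 5651 × 12 = 67812 mm.
Intermediate landings: 7 × 1500 = 10500 mm.
Top and bottom landings: 2 × 2100 = 4200 mm.
Total = 67812 + 10500 + 4200 = 82512 mm.
= 82.51 m.

82.51 m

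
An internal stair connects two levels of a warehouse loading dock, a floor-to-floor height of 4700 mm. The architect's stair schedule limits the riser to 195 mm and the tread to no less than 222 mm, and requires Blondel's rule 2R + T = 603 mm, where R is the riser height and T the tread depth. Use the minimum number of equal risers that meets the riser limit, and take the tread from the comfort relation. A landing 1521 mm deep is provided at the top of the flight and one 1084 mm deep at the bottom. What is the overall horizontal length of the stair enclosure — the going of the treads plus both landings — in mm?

8053 mm

4700 / 195 = 24.103 → round up to 25 risers.
R = 4700 ÷ 25 = 188 mm.
From 2R + T = 603: T = 603 − 376 = 227 mm.
25 risers give 24 treads; going = 24 × 227 = 5448 mm.
Enclosure = 5448 + 1521 + 1084 = 8053 mm.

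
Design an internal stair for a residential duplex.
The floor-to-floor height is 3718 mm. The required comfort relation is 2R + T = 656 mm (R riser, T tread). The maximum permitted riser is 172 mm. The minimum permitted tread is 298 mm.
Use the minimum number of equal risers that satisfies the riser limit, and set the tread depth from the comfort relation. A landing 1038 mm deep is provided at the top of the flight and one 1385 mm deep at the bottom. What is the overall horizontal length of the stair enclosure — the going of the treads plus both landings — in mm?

9101 mm

At most 172 each: 3718/172 = 21.62, giving 22 risers.
Each riser is 3718/22 = 169 mm (≤ 172 mm).
Tread T = 656 − 2 × 169 = 318 mm (≥ 298 mm).
Treads = 22 − 1 = 21; going = 21 × 318 = 6678 mm.
Enclosure = 6678 + 1038 + 1385 = 9101 mm.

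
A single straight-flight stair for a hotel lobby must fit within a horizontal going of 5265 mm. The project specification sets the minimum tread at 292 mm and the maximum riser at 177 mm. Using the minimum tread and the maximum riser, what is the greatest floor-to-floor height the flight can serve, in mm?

5265 / 292 = 18.03, so 18 treads fit.
Risers = treads + 1 = 19.
Maximum height = 19 × 177 = 3363 mm.

3363 mm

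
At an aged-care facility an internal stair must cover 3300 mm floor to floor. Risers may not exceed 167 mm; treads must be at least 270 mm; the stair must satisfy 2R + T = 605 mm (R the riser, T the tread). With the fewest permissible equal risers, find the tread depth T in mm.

275 mm

3300 / 167 = 19.760 → round up to 20 risers.
Riser R = 3300 / 20 = 165 mm, within the 167 mm limit.
Tread T = 605 − 2 × 165 = 275 mm (≥ 270 mm).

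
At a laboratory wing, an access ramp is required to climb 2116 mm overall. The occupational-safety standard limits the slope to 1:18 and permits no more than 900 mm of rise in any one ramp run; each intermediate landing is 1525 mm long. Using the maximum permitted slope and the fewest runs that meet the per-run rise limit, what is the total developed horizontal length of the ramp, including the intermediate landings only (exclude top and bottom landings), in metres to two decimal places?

⌈2116/900⌉ = 3 ramp runs. That means 2 intermediate landings.
Horizontal run for 2116 mm of rise at 1:18 is 2116 × 18 = 38088 mm.
2 intermediate landings contribute 2 × 1525 = 3050 mm.
Developed length = 38088 + 3050 = 41138 mm.
= 41.14 m.

41.14 m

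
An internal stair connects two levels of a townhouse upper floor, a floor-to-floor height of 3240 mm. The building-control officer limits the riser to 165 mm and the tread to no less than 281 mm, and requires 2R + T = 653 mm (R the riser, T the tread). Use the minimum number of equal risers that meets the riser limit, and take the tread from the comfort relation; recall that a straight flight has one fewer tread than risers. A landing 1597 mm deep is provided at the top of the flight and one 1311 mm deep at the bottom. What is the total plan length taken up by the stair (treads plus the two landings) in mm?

9159 mm

At most 165 each: 3240/165 = 19.64, giving 20 risers.
R = 3240 ÷ 20 = 162 mm.
From 2R + T = 653: T = 653 − 324 = 329 mm.
Treads = 20 − 1 = 19; going = 19 × 329 = 6251 mm.
Add landings: 6251 + 1597 + 1311 = 9159 mm.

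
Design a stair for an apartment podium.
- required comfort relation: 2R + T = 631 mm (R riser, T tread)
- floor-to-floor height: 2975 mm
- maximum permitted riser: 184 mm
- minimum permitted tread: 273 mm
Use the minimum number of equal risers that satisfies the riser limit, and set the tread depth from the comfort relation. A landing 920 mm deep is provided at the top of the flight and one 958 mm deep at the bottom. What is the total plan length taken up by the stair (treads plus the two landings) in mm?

At most 184 each: 2975/184 = 16.17, giving 17 risers.
Riser R = 2975 / 17 = 175 mm, within the 184 mm limit.
Tread T = 631 − 2 × 175 = 281 mm (≥ 273 mm).
Going = (17 − 1) × 281 = 4496 mm.
Add landings: 4496 + 920 + 958 = 6374 mm.

6374 mm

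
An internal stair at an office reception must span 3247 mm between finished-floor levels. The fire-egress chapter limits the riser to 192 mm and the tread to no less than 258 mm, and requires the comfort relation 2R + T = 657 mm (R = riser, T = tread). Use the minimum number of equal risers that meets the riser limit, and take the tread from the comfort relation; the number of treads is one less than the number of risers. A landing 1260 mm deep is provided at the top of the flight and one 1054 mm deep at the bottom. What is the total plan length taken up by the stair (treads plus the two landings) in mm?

6714 mm

3247 / 192 = 16.91, so 17 risers are needed.
Each riser is 3247/17 = 191 mm (≤ 192 mm).
T = 657 − 2·191 = 275 mm, which satisfies the 258 mm minimum.
Going = (17 − 1) × 275 = 4400 mm.
Add landings: 4400 + 1260 + 1054 = 6714 mm.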